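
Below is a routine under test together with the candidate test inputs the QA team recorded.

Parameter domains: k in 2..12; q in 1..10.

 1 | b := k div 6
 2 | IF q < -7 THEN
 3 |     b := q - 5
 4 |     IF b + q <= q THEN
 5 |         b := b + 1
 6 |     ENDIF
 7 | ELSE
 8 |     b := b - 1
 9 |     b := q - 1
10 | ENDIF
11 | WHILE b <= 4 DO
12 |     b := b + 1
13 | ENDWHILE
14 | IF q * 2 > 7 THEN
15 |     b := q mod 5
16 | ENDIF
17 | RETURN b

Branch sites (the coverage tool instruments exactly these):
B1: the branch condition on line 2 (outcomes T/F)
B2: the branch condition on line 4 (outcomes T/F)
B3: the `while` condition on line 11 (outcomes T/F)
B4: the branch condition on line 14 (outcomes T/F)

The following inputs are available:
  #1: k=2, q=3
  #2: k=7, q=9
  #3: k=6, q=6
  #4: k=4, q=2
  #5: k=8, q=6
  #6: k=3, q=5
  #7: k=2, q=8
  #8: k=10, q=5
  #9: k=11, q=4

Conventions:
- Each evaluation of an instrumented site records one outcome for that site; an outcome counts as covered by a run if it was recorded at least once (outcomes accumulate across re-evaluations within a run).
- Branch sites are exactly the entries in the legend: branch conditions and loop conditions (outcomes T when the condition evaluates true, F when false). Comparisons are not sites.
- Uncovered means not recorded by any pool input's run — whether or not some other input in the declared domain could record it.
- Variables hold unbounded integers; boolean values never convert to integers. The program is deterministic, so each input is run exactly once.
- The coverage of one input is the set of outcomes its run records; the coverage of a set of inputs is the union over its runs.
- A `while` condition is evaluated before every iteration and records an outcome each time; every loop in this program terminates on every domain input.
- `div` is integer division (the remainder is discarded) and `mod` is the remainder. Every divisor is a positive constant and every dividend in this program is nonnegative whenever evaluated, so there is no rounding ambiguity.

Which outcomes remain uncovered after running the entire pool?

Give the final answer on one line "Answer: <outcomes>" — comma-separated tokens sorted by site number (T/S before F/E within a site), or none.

input #1, k=2, q=3: outcomes B1=F, B3=T, B3=F, B4=F
input #2, k=7, q=9: outcomes B1=F, B3=F, B4=T
input #3, k=6, q=6: outcomes B1=F, B3=F, B4=T
input #4, k=4, q=2: outcomes B1=F, B3=T, B3=F, B4=F
input #5, k=8, q=6: outcomes B1=F, B3=F, B4=T
input #6, k=3, q=5: outcomes B1=F, B3=T, B3=F, B4=T
input #7, k=2, q=8: outcomes B1=F, B3=F, B4=T
input #8, k=10, q=5: outcomes B1=F, B3=T, B3=F, B4=T
input #9, k=11, q=4: outcomes B1=F, B3=T, B3=F, B4=T
union over the pool: B1=F, B3=T, B3=F, B4=T, B4=F
uncovered (3 of 8): B1=T, B2=T, B2=F

Answer: B1=T, B2=T, B2=F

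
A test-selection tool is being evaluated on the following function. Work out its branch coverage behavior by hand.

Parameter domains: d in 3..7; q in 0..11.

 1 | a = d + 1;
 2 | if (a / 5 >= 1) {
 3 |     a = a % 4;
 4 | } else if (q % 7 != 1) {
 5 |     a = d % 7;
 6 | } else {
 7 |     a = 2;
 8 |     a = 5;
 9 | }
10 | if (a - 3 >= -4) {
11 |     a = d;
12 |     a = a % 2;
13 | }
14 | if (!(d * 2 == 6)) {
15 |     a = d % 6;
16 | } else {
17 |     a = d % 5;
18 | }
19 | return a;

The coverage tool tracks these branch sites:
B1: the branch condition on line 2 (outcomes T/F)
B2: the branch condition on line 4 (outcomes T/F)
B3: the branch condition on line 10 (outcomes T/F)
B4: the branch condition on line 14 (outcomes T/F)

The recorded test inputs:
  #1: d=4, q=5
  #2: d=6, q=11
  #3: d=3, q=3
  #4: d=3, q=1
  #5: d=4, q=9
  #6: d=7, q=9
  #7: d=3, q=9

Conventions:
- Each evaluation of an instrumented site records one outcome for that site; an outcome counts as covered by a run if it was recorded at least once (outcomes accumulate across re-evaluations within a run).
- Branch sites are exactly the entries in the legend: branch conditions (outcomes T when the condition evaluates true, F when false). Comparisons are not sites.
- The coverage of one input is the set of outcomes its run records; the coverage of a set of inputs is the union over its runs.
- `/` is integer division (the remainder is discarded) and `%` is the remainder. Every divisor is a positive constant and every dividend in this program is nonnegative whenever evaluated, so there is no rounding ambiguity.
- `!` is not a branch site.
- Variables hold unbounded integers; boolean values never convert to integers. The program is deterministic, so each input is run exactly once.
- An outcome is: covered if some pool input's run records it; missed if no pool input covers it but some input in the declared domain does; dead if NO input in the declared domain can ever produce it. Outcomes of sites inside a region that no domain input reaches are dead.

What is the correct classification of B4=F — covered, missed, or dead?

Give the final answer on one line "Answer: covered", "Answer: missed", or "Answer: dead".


B4=F is recorded by pool input(s) 3, 4, 7 -> covered
Answer: covered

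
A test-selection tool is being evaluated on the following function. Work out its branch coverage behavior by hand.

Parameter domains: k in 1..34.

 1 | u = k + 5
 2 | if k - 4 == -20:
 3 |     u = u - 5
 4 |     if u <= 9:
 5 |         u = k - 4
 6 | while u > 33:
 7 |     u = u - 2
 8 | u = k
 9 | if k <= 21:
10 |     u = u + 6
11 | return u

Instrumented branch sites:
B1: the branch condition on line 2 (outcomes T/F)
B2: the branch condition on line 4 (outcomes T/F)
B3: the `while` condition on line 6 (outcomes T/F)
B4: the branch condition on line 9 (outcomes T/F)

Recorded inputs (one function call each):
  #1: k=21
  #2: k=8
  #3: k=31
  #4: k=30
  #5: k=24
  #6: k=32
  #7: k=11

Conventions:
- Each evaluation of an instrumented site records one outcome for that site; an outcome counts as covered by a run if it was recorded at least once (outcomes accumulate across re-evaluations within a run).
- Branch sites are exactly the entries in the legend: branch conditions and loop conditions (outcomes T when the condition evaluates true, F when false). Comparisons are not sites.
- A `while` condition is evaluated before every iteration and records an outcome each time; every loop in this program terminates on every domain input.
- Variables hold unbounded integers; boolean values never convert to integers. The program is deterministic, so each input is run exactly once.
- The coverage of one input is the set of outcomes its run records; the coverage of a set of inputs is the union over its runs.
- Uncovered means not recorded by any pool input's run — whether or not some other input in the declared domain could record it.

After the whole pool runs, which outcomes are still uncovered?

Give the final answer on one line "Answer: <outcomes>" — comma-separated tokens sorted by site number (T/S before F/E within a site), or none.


run #1 (k=21) runs B1->F, B3->F, B4->T; records B1=F, B3=F, B4=T
run #2 (k=8) runs B1->F, B3->F, B4->T; records B1=F, B3=F, B4=T
run #3 (k=31) runs B1->F, B3->T, B3->T, B3->F, B4->F; records B1=F, B3=T, B3=F, B4=F
run #4 (k=30) runs B1->F, B3->T, B3->F, B4->F; records B1=F, B3=T, B3=F, B4=F
run #5 (k=24) runs B1->F, B3->F, B4->F; records B1=F, B3=F, B4=F
run #6 (k=32) runs B1->F, B3->T, B3->T, B3->F, B4->F; records B1=F, B3=T, B3=F, B4=F
run #7 (k=11) runs B1->F, B3->F, B4->T; records B1=F, B3=F, B4=T
union over the pool: B1=F, B3=T, B3=F, B4=T, B4=F
uncovered (3 of 8): B1=T, B2=T, B2=F
Answer: B1=T, B2=T, B2=F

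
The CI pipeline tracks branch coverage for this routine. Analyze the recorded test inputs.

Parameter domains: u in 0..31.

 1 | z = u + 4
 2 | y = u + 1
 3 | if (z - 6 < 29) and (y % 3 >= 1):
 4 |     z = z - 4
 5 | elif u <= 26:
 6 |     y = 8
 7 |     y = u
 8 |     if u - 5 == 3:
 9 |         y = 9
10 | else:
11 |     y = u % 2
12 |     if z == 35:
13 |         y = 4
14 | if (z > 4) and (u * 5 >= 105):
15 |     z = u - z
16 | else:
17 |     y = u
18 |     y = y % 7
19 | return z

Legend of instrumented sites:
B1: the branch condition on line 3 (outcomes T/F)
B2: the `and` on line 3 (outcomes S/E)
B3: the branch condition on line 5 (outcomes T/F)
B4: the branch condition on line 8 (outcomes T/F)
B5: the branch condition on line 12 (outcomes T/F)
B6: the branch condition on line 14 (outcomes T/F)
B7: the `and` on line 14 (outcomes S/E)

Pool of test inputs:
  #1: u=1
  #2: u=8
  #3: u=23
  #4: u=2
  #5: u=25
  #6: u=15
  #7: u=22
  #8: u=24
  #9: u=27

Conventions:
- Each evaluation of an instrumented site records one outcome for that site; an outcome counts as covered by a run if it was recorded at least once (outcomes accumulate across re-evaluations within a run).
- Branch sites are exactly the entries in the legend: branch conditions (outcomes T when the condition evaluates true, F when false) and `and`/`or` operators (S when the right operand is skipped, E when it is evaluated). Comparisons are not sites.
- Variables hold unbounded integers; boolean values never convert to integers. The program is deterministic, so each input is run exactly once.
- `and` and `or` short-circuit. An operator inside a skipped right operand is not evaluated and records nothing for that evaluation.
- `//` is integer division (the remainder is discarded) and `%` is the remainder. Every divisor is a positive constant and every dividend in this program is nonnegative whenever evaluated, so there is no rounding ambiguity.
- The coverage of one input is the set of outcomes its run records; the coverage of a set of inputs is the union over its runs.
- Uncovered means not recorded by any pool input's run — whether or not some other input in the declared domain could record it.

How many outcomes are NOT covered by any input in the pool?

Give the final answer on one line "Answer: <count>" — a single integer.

input #1 (u=1): events B2->E, B1->T, B7->S, B6->F; covers B1=T, B2=E, B6=F, B7=S
input #2 (u=8): events B2->E, B1->F, B3->T, B4->T, B7->E, B6->F; covers B1=F, B2=E, B3=T, B4=T, B6=F, B7=E
input #3 (u=23): events B2->E, B1->F, B3->T, B4->F, B7->E, B6->T; covers B1=F, B2=E, B3=T, B4=F, B6=T, B7=E
input #4 (u=2): events B2->E, B1->F, B3->T, B4->F, B7->E, B6->F; covers B1=F, B2=E, B3=T, B4=F, B6=F, B7=E
input #5 (u=25): events B2->E, B1->T, B7->E, B6->T; covers B1=T, B2=E, B6=T, B7=E
input #6 (u=15): events B2->E, B1->T, B7->E, B6->F; covers B1=T, B2=E, B6=F, B7=E
input #7 (u=22): events B2->E, B1->T, B7->E, B6->T; covers B1=T, B2=E, B6=T, B7=E
input #8 (u=24): events B2->E, B1->T, B7->E, B6->T; covers B1=T, B2=E, B6=T, B7=E
input #9 (u=27): events B2->E, B1->T, B7->E, B6->T; covers B1=T, B2=E, B6=T, B7=E
union over the pool: B1=T, B1=F, B2=E, B3=T, B4=T, B4=F, B6=T, B6=F, B7=S, B7=E
uncovered (4 of 14): B2=S, B3=F, B5=T, B5=F

Answer: 4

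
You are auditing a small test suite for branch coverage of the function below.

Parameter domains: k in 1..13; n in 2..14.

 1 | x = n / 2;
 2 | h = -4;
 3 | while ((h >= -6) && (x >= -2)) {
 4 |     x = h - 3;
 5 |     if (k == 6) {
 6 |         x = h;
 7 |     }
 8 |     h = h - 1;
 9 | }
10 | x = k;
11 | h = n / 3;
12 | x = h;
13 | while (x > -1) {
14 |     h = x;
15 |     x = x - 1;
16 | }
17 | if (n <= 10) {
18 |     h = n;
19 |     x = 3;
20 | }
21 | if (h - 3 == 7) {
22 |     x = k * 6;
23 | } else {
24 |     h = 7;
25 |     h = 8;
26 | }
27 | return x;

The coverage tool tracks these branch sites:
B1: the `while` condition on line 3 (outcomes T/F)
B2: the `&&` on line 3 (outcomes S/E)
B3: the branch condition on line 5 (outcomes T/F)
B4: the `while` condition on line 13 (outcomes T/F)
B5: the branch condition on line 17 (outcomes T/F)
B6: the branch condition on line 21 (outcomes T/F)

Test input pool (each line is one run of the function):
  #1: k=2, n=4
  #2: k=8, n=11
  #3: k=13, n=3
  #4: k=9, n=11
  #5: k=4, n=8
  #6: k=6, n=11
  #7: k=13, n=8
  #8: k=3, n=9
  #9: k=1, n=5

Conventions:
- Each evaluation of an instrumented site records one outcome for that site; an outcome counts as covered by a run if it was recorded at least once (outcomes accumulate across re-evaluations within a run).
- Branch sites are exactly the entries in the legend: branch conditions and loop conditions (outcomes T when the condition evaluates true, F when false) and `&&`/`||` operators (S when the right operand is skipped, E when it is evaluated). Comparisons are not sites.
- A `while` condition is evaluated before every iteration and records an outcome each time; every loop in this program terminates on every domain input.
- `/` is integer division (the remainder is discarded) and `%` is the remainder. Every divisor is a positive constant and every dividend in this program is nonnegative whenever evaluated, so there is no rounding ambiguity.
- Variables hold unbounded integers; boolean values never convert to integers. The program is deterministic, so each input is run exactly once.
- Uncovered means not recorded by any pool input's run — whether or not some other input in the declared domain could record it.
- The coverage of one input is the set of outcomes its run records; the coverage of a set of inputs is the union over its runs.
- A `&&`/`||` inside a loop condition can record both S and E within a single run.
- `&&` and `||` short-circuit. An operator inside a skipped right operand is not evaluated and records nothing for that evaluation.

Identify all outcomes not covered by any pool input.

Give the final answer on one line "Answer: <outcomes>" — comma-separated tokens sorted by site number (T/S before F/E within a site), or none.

input #1 (k=2, n=4): events B2->E, B1->T, B3->F, B2->E, B1->F, B4->T, B4->T, B4->F, B5->T, B6->F; covers B1=T, B1=F, B2=E, B3=F, B4=T, B4=F, B5=T, B6=F
input #2 (k=8, n=11): events B2->E, B1->T, B3->F, B2->E, B1->F, B4->T, B4->T, B4->T, B4->T, B4->F, B5->F, B6->F; covers B1=T, B1=F, B2=E, B3=F, B4=T, B4=F, B5=F, B6=F
input #3 (k=13, n=3): events B2->E, B1->T, B3->F, B2->E, B1->F, B4->T, B4->T, B4->F, B5->T, B6->F; covers B1=T, B1=F, B2=E, B3=F, B4=T, B4=F, B5=T, B6=F
input #4 (k=9, n=11): events B2->E, B1->T, B3->F, B2->E, B1->F, B4->T, B4->T, B4->T, B4->T, B4->F, B5->F, B6->F; covers B1=T, B1=F, B2=E, B3=F, B4=T, B4=F, B5=F, B6=F
input #5 (k=4, n=8): events B2->E, B1->T, B3->F, B2->E, B1->F, B4->T, B4->T, B4->T, B4->F, B5->T, B6->F; covers B1=T, B1=F, B2=E, B3=F, B4=T, B4=F, B5=T, B6=F
input #6 (k=6, n=11): events B2->E, B1->T, B3->T, B2->E, B1->F, B4->T, B4->T, B4->T, B4->T, B4->F, B5->F, B6->F; covers B1=T, B1=F, B2=E, B3=T, B4=T, B4=F, B5=F, B6=F
input #7 (k=13, n=8): events B2->E, B1->T, B3->F, B2->E, B1->F, B4->T, B4->T, B4->T, B4->F, B5->T, B6->F; covers B1=T, B1=F, B2=E, B3=F, B4=T, B4=F, B5=T, B6=F
input #8 (k=3, n=9): events B2->E, B1->T, B3->F, B2->E, B1->F, B4->T, B4->T, B4->T, B4->T, B4->F, B5->T, B6->F; covers B1=T, B1=F, B2=E, B3=F, B4=T, B4=F, B5=T, B6=F
input #9 (k=1, n=5): events B2->E, B1->T, B3->F, B2->E, B1->F, B4->T, B4->T, B4->F, B5->T, B6->F; covers B1=T, B1=F, B2=E, B3=F, B4=T, B4=F, B5=T, B6=F
union over the pool: B1=T, B1=F, B2=E, B3=T, B3=F, B4=T, B4=F, B5=T, B5=F, B6=F
uncovered (2 of 12): B2=S, B6=T

Answer: B2=S, B6=T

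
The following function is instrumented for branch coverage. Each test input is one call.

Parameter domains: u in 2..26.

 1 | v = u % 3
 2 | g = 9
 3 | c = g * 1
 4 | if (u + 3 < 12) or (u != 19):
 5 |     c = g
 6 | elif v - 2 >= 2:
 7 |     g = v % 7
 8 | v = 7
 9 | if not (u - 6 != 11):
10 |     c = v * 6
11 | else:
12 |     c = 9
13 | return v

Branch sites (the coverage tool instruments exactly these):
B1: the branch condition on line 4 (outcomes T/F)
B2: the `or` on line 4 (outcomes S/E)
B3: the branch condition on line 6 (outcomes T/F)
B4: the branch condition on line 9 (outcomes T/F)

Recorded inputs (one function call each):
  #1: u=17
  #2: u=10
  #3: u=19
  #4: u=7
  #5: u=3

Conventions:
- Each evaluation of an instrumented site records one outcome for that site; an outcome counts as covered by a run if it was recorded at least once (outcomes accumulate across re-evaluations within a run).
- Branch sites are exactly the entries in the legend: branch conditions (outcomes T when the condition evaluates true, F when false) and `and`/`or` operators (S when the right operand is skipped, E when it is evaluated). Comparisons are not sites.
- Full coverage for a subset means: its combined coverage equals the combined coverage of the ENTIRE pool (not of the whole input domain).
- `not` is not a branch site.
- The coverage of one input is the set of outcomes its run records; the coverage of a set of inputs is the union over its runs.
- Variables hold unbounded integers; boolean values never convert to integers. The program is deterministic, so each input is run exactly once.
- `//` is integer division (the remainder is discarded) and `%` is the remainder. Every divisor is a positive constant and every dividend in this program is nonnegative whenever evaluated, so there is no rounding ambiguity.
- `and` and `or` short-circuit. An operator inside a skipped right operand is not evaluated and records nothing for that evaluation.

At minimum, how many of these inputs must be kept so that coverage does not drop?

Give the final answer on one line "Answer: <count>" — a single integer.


#1 (u=17) -> B2->E, B1->T, B4->T; covered: B1=T, B2=E, B4=T
#2 (u=10) -> B2->E, B1->T, B4->F; covered: B1=T, B2=E, B4=F
#3 (u=19) -> B2->E, B1->F, B3->F, B4->F; covered: B1=F, B2=E, B3=F, B4=F
#4 (u=7) -> B2->S, B1->T, B4->F; covered: B1=T, B2=S, B4=F
#5 (u=3) -> B2->S, B1->T, B4->F; covered: B1=T, B2=S, B4=F
together the pool reaches 7 outcomes: B1=T, B1=F, B2=S, B2=E, B3=F, B4=T, B4=F
size 1 is not enough: best union over all size-1 subsets is 4/7
size 2 is not enough: best union over all size-2 subsets is 6/7
size 3: inputs {1, 3, 4} cover all 7 outcomes, and no lexicographically smaller subset of this size does
Answer: 3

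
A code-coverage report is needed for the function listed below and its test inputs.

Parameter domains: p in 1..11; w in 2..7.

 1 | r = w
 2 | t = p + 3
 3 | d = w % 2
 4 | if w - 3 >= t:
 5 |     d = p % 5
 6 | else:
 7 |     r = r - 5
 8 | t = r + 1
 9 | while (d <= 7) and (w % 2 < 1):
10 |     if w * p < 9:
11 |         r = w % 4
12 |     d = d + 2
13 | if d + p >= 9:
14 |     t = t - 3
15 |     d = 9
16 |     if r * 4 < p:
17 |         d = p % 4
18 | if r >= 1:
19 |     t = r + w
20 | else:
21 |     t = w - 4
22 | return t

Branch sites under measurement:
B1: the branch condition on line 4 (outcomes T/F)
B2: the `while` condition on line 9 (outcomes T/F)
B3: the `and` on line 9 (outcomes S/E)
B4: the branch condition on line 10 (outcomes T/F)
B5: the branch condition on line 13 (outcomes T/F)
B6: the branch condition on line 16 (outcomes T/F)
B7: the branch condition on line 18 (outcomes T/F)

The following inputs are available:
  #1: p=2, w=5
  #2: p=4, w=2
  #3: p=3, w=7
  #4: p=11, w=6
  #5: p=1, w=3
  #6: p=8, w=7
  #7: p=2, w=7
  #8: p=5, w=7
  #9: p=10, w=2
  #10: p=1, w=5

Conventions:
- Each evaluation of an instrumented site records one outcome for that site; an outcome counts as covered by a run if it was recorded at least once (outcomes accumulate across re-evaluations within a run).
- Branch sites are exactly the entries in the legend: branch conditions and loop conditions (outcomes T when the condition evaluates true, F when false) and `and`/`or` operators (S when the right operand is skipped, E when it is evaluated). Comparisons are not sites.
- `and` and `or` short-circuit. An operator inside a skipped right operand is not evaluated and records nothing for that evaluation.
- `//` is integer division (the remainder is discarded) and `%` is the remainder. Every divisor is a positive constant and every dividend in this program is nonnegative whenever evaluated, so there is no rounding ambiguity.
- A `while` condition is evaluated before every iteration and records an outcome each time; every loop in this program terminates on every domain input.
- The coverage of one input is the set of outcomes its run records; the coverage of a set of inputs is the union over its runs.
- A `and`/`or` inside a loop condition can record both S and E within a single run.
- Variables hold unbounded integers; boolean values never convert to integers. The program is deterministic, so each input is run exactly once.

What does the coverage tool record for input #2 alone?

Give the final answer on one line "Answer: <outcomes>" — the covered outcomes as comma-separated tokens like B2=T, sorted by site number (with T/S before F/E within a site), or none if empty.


Event log for input #2 (p=4, w=2):
  B1->F, B3->E, B2->T, B4->T, B3->E, B2->T, B4->T, B3->E, B2->T, B4->T
  B3->E, B2->T, B4->T, B3->S, B2->F, B5->T, B6->F, B7->T
as a set, this run covers: B1=F, B2=T, B2=F, B3=S, B3=E, B4=T, B5=T, B6=F, B7=T
Answer: B1=F, B2=T, B2=F, B3=S, B3=E, B4=T, B5=T, B6=F, B7=T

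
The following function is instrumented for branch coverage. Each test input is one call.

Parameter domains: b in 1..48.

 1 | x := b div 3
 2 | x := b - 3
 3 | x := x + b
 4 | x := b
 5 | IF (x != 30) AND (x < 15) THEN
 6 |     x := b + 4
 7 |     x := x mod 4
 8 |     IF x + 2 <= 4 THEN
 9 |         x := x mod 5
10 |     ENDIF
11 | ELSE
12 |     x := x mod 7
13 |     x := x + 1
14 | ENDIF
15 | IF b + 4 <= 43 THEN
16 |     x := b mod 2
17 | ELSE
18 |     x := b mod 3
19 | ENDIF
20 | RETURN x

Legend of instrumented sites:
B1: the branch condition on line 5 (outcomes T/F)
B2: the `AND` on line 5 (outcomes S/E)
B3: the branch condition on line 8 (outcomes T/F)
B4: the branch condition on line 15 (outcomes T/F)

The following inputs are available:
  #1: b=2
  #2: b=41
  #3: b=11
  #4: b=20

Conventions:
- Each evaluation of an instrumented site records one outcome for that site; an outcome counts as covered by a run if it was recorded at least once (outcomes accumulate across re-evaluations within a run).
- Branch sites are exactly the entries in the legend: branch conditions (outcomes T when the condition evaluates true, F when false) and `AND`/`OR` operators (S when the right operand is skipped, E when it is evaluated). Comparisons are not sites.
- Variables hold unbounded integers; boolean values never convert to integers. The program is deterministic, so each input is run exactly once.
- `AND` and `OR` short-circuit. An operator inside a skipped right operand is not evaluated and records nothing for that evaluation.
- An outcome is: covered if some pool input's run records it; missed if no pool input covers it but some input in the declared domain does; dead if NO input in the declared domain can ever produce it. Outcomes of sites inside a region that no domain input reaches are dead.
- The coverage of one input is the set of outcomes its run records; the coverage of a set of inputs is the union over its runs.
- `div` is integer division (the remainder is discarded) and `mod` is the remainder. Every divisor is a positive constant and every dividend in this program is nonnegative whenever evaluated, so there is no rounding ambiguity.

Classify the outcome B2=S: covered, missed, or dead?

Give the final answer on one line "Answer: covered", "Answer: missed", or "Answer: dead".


no pool input records B2=S
but domain input (b=30) does record it -> reachable, so missed
Answer: missed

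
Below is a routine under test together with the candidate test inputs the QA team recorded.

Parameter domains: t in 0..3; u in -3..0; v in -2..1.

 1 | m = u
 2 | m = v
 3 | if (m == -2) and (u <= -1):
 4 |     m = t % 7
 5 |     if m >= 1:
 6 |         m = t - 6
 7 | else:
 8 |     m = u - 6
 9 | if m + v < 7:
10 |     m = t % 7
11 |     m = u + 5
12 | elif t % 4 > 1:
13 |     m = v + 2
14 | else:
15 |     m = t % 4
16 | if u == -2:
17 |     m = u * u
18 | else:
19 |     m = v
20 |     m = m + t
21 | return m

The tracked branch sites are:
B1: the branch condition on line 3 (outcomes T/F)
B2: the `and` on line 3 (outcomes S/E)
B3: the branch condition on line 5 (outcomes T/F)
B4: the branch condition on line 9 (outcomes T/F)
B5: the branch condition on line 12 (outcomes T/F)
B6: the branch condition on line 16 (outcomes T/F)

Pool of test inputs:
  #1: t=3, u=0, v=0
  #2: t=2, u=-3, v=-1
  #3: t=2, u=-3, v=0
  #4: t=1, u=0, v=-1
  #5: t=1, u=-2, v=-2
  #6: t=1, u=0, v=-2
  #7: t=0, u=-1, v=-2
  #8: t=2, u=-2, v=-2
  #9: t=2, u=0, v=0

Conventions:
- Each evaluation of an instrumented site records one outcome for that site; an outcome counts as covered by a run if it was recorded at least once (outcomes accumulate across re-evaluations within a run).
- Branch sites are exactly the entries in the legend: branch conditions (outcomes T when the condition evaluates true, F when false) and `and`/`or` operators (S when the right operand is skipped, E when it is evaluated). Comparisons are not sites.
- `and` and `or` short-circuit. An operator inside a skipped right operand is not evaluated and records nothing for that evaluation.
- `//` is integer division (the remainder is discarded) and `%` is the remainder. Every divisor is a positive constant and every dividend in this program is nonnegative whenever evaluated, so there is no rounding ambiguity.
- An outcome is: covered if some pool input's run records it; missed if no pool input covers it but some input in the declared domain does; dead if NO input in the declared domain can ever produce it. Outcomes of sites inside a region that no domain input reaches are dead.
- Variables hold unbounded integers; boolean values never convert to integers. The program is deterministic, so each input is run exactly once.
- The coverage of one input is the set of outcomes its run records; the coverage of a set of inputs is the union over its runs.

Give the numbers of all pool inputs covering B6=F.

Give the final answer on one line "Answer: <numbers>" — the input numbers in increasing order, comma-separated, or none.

input #1 (t=3, u=0, v=0): covers B6=F
input #2 (t=2, u=-3, v=-1): covers B6=F
input #3 (t=2, u=-3, v=0): covers B6=F
input #4 (t=1, u=0, v=-1): covers B6=F
input #5 (t=1, u=-2, v=-2): misses B6=F
input #6 (t=1, u=0, v=-2): covers B6=F
input #7 (t=0, u=-1, v=-2): covers B6=F
input #8 (t=2, u=-2, v=-2): misses B6=F
input #9 (t=2, u=0, v=0): covers B6=F

Answer: 1, 2, 3, 4, 6, 7, 9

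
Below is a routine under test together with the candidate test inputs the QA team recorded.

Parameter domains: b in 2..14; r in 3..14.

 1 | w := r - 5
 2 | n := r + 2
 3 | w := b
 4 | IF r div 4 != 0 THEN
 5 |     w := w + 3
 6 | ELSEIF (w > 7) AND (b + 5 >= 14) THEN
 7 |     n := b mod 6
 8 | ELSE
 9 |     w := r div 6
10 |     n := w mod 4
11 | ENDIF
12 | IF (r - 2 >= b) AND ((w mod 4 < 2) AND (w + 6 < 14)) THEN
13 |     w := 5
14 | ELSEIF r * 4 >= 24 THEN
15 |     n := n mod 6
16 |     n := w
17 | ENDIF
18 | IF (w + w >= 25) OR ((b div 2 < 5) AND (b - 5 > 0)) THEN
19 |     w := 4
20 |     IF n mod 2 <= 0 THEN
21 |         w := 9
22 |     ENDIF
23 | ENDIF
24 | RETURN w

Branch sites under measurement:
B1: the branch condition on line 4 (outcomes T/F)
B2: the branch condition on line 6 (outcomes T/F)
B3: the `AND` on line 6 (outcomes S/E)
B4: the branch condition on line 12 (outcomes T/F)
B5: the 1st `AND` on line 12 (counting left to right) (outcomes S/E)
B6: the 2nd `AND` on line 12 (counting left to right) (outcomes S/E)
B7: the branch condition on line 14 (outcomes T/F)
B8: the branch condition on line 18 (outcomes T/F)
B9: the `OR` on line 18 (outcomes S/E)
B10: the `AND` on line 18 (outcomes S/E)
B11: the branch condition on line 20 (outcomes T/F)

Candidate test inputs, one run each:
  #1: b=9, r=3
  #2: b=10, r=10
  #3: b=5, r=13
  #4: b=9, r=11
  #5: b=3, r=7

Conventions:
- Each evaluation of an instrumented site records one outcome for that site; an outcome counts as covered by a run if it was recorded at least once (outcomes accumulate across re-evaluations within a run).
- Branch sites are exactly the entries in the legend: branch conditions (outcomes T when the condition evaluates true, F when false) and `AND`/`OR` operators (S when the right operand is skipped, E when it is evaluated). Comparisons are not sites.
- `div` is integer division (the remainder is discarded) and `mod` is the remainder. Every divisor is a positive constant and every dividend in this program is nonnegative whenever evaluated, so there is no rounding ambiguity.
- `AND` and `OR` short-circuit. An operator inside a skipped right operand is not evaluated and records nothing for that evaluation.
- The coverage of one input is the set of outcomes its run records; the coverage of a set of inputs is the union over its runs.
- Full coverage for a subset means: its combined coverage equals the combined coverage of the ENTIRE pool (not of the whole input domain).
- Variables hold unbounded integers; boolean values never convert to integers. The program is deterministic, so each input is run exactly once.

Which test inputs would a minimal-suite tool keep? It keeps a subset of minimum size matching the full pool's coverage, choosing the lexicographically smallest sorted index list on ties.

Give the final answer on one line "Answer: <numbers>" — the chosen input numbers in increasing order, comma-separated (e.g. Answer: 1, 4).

run #1 (b=9, r=3) records B1=F, B2=T, B3=E, B4=F, B5=S, B7=F, B8=T, B9=E, B10=E, B11=F
run #2 (b=10, r=10) records B1=T, B4=F, B5=S, B7=T, B8=T, B9=S, B11=F
run #3 (b=5, r=13) records B1=T, B4=F, B5=E, B6=E, B7=T, B8=F, B9=E, B10=E
run #4 (b=9, r=11) records B1=T, B4=F, B5=E, B6=E, B7=T, B8=T, B9=E, B10=E, B11=T
run #5 (b=3, r=7) records B1=T, B4=F, B5=E, B6=S, B7=T, B8=F, B9=E, B10=E
pool-wide coverage (18 outcomes): B1=T, B1=F, B2=T, B3=E, B4=F, B5=S, B5=E, B6=S, B6=E, B7=T, B7=F, B8=T, B8=F, B9=S, B9=E, B10=E, B11=T, B11=F
every size-1 subset falls short of the 18 outcomes (best: 10/18)
every size-2 subset falls short of the 18 outcomes (best: 15/18)
every size-3 subset falls short of the 18 outcomes (best: 17/18)
the canonical winner is {1, 2, 4, 5}: size 4, full 18-outcome coverage, earliest index list among size-4 covers

Answer: 1, 2, 4, 5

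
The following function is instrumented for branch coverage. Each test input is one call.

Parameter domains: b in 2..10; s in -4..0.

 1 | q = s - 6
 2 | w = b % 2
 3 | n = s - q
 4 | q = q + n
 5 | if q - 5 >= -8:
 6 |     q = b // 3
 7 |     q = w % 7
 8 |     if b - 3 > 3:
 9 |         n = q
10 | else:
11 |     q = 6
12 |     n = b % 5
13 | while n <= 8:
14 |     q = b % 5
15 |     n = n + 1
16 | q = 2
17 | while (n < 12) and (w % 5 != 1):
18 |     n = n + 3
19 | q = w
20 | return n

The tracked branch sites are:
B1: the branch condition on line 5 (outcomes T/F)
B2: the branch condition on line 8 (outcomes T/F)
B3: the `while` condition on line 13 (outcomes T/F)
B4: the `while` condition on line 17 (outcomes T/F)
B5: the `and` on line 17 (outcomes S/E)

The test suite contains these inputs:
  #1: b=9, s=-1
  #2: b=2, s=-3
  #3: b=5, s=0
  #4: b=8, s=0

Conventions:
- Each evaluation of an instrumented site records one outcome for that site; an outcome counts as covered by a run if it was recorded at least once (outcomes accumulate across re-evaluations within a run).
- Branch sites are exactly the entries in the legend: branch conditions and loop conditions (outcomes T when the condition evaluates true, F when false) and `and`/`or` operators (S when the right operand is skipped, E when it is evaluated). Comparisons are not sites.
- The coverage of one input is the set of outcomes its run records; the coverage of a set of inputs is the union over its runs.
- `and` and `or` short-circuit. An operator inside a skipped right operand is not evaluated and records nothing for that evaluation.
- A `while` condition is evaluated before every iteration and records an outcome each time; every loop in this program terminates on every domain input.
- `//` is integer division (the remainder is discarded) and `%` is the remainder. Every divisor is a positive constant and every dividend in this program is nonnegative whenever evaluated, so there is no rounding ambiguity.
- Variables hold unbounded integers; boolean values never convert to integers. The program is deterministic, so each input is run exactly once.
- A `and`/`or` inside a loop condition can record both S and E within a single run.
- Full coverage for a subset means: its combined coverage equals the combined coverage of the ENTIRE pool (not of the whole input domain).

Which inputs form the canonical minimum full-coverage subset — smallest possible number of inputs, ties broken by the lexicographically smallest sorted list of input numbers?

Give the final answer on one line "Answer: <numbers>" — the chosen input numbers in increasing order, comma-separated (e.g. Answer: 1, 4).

test 1 (b=9, s=-1) fires B1->T, B2->T, B3->T, B3->T, B3->T, B3->T, B3->T, B3->T, B3->T, B3->T, B3->F, B5->E, B4->F; hits B1=T, B2=T, B3=T, B3=F, B4=F, B5=E
test 2 (b=2, s=-3) fires B1->T, B2->F, B3->T, B3->T, B3->T, B3->F, B5->E, B4->T, B5->S, B4->F; hits B1=T, B2=F, B3=T, B3=F, B4=T, B4=F, B5=S, B5=E
test 3 (b=5, s=0) fires B1->T, B2->F, B3->T, B3->T, B3->T, B3->F, B5->E, B4->F; hits B1=T, B2=F, B3=T, B3=F, B4=F, B5=E
test 4 (b=8, s=0) fires B1->T, B2->T, B3->T, B3->T, B3->T, B3->T, B3->T, B3->T, B3->T, B3->T, B3->T, B3->F, B5->E, B4->T, ...; hits B1=T, B2=T, B3=T, B3=F, B4=T, B4=F, B5=S, B5=E
pool-wide coverage (9 outcomes): B1=T, B2=T, B2=F, B3=T, B3=F, B4=T, B4=F, B5=S, B5=E
checked all size-1 subsets: none covers 9 outcomes (max 8/9)
inputs {1, 2} (size 2) cover everything; no size-2 subset with a lexicographically smaller index list covers all 9

Answer: 1, 2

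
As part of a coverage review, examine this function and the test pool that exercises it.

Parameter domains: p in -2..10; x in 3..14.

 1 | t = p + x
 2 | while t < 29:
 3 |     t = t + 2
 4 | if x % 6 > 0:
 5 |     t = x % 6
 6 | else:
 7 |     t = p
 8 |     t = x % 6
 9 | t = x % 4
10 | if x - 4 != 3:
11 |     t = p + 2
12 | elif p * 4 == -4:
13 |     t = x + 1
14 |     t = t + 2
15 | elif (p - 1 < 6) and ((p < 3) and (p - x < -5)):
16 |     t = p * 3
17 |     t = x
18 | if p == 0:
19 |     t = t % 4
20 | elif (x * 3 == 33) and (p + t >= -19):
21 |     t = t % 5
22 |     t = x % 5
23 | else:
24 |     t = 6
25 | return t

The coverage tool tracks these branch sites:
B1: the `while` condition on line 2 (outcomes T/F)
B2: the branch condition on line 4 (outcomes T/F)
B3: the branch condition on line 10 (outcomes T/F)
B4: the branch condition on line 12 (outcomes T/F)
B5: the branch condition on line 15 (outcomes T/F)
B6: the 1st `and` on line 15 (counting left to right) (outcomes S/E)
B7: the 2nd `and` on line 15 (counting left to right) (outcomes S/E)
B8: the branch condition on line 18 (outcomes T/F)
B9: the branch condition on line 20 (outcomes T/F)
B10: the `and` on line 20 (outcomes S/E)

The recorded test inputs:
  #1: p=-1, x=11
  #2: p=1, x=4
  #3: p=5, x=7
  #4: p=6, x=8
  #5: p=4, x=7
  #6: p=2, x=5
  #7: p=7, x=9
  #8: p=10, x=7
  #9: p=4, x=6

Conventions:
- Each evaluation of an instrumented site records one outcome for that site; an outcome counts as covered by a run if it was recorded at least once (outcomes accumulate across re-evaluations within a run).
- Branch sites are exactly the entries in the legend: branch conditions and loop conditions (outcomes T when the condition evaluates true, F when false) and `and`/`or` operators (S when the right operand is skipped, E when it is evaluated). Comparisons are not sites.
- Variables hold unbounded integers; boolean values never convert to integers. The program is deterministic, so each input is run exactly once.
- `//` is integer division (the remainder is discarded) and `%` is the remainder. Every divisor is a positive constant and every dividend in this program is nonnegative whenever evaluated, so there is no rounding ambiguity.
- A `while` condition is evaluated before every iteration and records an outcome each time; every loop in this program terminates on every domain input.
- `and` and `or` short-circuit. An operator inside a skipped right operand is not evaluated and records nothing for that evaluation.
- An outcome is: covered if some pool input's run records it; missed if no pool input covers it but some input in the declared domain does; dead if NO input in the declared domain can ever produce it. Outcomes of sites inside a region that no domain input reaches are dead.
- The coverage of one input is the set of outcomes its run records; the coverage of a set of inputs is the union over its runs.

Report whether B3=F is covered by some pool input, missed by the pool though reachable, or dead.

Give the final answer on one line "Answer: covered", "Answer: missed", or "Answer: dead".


B3=F is recorded by pool input(s) 3, 5, 8 -> covered
Answer: covered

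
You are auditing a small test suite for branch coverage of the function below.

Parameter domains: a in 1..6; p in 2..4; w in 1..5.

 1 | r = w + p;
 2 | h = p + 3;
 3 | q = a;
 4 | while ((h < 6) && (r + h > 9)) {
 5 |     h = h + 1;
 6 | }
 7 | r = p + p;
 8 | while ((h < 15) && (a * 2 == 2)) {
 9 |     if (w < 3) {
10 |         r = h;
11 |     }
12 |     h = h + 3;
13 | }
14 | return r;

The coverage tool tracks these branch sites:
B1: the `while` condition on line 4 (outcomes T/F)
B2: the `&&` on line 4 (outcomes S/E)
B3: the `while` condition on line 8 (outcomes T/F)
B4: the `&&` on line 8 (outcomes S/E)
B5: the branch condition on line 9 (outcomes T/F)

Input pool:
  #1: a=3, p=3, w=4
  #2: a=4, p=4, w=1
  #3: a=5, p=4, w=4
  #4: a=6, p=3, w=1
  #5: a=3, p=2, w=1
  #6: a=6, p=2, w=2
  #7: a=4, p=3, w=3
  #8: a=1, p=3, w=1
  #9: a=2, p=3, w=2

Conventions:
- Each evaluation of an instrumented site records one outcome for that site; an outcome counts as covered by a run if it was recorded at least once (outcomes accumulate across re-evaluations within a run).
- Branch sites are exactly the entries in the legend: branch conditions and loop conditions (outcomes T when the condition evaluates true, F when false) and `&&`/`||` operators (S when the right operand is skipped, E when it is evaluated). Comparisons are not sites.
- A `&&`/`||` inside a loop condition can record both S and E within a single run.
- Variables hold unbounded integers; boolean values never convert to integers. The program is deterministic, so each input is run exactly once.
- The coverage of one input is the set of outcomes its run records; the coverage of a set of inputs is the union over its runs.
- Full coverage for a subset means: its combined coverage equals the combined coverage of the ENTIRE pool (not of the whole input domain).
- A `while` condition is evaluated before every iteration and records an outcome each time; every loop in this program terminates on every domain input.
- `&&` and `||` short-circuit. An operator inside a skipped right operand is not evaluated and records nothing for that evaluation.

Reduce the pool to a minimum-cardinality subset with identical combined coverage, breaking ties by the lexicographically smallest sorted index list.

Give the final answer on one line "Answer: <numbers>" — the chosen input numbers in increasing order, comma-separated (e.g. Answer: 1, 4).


input #1 (a=3, p=3, w=4): events B2->S, B1->F, B4->E, B3->F; covers B1=F, B2=S, B3=F, B4=E
input #2 (a=4, p=4, w=1): events B2->S, B1->F, B4->E, B3->F; covers B1=F, B2=S, B3=F, B4=E
input #3 (a=5, p=4, w=4): events B2->S, B1->F, B4->E, B3->F; covers B1=F, B2=S, B3=F, B4=E
input #4 (a=6, p=3, w=1): events B2->S, B1->F, B4->E, B3->F; covers B1=F, B2=S, B3=F, B4=E
input #5 (a=3, p=2, w=1): events B2->E, B1->F, B4->E, B3->F; covers B1=F, B2=E, B3=F, B4=E
input #6 (a=6, p=2, w=2): events B2->E, B1->F, B4->E, B3->F; covers B1=F, B2=E, B3=F, B4=E
input #7 (a=4, p=3, w=3): events B2->S, B1->F, B4->E, B3->F; covers B1=F, B2=S, B3=F, B4=E
input #8 (a=1, p=3, w=1): events B2->S, B1->F, B4->E, B3->T, B5->T, B4->E, B3->T, B5->T, B4->E, B3->T, B5->T, B4->S, B3->F; covers B1=F, B2=S, B3=T, B3=F, B4=S, B4=E, B5=T
input #9 (a=2, p=3, w=2): events B2->S, B1->F, B4->E, B3->F; covers B1=F, B2=S, B3=F, B4=E
union over all inputs: B1=F, B2=S, B2=E, B3=T, B3=F, B4=S, B4=E, B5=T (8 outcomes)
every size-1 subset falls short of the 8 outcomes (best: 7/8)
at size 2, {5, 8} reaches all 8 outcomes; every lexicographically earlier size-2 subset fails
Answer: 5, 8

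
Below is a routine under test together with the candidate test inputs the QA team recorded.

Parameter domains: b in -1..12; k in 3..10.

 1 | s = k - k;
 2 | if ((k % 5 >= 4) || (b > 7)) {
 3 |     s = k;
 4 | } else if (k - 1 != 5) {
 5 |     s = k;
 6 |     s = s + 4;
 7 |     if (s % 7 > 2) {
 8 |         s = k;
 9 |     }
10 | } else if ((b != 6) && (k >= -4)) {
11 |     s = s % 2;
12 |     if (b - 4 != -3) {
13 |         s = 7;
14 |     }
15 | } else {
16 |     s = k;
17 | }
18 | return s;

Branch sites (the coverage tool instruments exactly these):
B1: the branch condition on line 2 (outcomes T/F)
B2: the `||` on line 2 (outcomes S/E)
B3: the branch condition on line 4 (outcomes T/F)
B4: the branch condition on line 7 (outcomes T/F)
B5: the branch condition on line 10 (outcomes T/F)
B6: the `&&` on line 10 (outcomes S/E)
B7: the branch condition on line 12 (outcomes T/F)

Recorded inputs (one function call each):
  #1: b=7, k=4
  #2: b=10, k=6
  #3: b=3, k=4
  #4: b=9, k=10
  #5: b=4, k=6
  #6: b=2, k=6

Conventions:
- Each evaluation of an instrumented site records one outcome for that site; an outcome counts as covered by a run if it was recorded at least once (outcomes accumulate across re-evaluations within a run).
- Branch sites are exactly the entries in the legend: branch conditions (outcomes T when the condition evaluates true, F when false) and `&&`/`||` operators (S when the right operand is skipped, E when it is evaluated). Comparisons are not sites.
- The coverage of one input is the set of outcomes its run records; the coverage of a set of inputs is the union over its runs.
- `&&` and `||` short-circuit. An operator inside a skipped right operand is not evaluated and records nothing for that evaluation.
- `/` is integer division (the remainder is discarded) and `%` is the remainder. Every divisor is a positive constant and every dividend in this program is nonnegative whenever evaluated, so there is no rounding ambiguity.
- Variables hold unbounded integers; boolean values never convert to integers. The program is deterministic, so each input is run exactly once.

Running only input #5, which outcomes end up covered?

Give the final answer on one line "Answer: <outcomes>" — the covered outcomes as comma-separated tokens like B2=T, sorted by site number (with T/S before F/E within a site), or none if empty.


Event log for input #5 (b=4, k=6):
  B2->E, B1->F, B3->F, B6->E, B5->T, B7->T
as a set, this run covers: B1=F, B2=E, B3=F, B5=T, B6=E, B7=T
Answer: B1=F, B2=E, B3=F, B5=T, B6=E, B7=T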